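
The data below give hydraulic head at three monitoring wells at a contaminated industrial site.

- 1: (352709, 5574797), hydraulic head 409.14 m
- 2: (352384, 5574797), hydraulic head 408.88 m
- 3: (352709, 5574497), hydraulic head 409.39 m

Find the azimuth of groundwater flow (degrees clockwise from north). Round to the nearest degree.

316°

∂h/∂x = (408.88 − 409.14) / (352384 − 352709) = +0.0008000
∂h/∂y = (409.39 − 409.14) / (5574497 − 5574797) = -0.0008333
Flow direction (−∇h) has components (-0.0008000 E, +0.0008333 N).
Azimuth = atan2(E, N) = atan2(-0.0008000, +0.0008333) = 316.2° ≈ 316°.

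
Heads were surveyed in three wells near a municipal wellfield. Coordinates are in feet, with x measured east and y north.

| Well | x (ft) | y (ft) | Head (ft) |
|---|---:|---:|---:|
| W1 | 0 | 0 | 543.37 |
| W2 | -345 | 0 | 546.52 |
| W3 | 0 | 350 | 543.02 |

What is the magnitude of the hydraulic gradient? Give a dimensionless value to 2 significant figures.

∂h/∂x = (546.52 − 543.37) / (-345 − 0) = -0.009130
∂h/∂y = (543.02 − 543.37) / (350 − 0) = -0.001000
|∇h| = √(-0.009130² + -0.001000²) = 0.009185

0.0092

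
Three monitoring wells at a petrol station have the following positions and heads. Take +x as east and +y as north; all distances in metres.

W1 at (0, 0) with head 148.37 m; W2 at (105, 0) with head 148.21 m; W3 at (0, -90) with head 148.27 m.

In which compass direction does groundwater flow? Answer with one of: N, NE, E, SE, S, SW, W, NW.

∂h/∂x = (148.21 − 148.37) / (105 − 0) = -0.001524
∂h/∂y = (148.27 − 148.37) / (-90 − 0) = +0.001111
Flow = −∇h = (+0.001524 east, -0.001111 north), which points southeast.

SE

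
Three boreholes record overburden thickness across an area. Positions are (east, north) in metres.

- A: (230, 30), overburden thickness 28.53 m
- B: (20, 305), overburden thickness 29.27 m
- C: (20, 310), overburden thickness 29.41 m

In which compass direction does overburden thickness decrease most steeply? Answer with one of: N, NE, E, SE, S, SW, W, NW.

Taking A as reference: B−A = (-210, 275, +0.74); C−A = (-210, 280, +0.88).
Solve a·Δx + b·Δy = Δd: det = (-210)·280 − (-210)·275 = -1050.
∂d/∂x = [(+0.74)·280 − (+0.88)·275] / -1050 = +0.03314
∂d/∂y = [(-210)·(+0.88) − (-210)·(+0.74)] / -1050 = +0.02800
Steepest decrease is along −∇f = (-0.03314 E, -0.02800 N) → southwest.

SW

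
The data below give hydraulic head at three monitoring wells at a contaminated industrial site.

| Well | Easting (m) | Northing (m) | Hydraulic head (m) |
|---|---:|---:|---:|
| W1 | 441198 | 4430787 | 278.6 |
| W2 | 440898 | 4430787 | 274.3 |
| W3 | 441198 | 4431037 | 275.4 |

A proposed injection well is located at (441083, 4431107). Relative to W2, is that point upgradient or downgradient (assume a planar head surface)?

downgradient

∂h/∂x = (274.3 − 278.6) / (440898 − 441198) = +0.01433
∂h/∂y = (275.4 − 278.6) / (4431037 − 4430787) = -0.01280
Head at (441083, 4431107) = 278.6 + (+0.01433)·(-115) + (-0.01280)·(320) = 272.86 m.
That is lower than the 274.3 m at W2, so the point is downgradient.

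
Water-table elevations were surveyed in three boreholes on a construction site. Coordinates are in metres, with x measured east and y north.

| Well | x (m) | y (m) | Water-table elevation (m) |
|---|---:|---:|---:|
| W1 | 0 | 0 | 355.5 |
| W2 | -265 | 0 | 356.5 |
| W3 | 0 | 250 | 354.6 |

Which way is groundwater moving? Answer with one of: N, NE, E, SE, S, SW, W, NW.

NE

∂h/∂x = (356.5 − 355.5) / (-265 − 0) = -0.003774
∂h/∂y = (354.6 − 355.5) / (250 − 0) = -0.003600
Flow = −∇h = (+0.003774 east, +0.003600 north), which points northeast.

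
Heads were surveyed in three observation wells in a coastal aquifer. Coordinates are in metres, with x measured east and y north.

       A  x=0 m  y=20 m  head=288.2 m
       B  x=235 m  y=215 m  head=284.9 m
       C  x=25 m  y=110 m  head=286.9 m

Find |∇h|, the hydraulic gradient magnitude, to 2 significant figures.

0.014

Three-point gradient (reference A): Δ to B = (235, 195, -3.3), Δ to C = (25, 90, -1.3).
∂h/∂x = -0.002673, ∂h/∂y = -0.01370 (det = 16275).
|∇h| = √(-0.002673² + -0.01370²) = 0.01396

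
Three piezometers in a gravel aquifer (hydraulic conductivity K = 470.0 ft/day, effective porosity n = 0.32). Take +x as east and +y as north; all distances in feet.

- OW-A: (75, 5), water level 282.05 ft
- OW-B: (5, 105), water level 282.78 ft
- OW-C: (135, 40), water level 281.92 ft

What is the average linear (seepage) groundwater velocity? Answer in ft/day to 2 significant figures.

With h = a·x + b·y + c and OW-A as origin, the differences give:
  (-70)·a + 100·b = +0.73
  60·a + 35·b = -0.13
Eliminate b (×35 and ×100, subtract): -8450·a = 38.550 → a = ∂h/∂x = -0.004562
Back-substitute: b = ∂h/∂y = +0.004107.
|∇h| = √(-0.004562² + 0.004107²) = 0.006138
Seepage velocity v = K·i/n = 470.0 × 0.006138 / 0.32 = 9.015 ft/day.

9.0 ft/day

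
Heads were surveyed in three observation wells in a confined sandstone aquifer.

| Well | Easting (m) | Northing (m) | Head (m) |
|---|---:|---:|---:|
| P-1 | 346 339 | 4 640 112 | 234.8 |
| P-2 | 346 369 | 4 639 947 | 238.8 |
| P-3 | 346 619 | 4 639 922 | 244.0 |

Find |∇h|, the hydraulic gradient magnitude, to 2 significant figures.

Taking P-1 as reference: P-2−P-1 = (30, -165, +4.0); P-3−P-1 = (280, -190, +9.2).
Determinant of the coordinate differences = 30·(-190) − 280·(-165) = 40500.
∂h/∂x = [(+4.0)·(-190) − (+9.2)·(-165)] / 40500 = +0.01872
∂h/∂y = [30·(+9.2) − 280·(+4.0)] / 40500 = -0.02084
|∇h| = √(0.01872² + -0.02084²) = 0.02801

0.028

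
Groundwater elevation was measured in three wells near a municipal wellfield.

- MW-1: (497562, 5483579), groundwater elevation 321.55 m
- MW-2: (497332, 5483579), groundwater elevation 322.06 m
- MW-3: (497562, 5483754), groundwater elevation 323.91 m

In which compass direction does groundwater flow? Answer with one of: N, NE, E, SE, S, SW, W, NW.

S

∂h/∂x = (322.06 − 321.55) / (497332 − 497562) = -0.002217
∂h/∂y = (323.91 − 321.55) / (5483754 − 5483579) = +0.01349
Flow = −∇h = (+0.002217 east, -0.01349 north), which points south.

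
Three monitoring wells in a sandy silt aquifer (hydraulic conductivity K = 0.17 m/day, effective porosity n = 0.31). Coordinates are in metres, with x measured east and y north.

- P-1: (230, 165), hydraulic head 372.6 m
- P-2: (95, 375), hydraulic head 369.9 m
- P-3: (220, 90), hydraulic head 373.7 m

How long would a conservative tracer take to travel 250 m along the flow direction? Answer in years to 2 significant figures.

With h = a·x + b·y + c and P-1 as origin, the differences give:
  (-135)·a + 210·b = -2.7
  (-10)·a + (-75)·b = +1.1
Eliminate b (×(-75) and ×210, subtract): 12225·a = -28.50 → a = ∂h/∂x = -0.002331
Back-substitute: b = ∂h/∂y = -0.01436.
|∇h| = √(-0.002331² + -0.01436²) = 0.01455
Seepage velocity v = K·i/n = 0.17 × 0.01455 / 0.31 = 0.007979 m/day.
t = 250 / 0.007979 = 3.133e+04 days = 85.8 years.

86 years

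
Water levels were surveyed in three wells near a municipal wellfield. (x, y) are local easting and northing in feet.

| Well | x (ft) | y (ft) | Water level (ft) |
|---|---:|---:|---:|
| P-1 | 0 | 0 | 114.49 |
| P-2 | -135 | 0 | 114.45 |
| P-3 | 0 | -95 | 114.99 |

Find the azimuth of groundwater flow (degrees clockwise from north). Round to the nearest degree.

∂h/∂x = (114.45 − 114.49) / (-135 − 0) = +0.0002963
∂h/∂y = (114.99 − 114.49) / (-95 − 0) = -0.005263
Flow direction (−∇h) has components (-0.0002963 E, +0.005263 N).
Azimuth = atan2(E, N) = atan2(-0.0002963, +0.005263) = 356.8° ≈ 357°.

357°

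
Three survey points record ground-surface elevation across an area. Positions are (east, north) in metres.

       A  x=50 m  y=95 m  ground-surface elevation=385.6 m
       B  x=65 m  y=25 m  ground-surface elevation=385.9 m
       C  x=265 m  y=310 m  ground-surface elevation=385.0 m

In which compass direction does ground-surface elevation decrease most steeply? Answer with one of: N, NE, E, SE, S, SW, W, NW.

N

Differences from A: to B (Δx, Δy, Δh) = (15, -70, +0.3); to C = (215, 215, -0.6).
Determinant of the coordinate differences = 15·215 − 215·(-70) = 18275.
∂z/∂x = [(+0.3)·215 − (-0.6)·(-70)] / 18275 = +0.001231
∂z/∂y = [15·(-0.6) − 215·(+0.3)] / 18275 = -0.004022
Steepest decrease is along −∇f = (-0.001231 E, +0.004022 N) → north.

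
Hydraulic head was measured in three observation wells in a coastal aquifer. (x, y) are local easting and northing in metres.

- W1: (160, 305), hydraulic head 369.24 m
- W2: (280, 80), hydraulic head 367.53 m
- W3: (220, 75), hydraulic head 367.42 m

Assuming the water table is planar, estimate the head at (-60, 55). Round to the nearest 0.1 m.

Three-point gradient (reference W1): Δ to W2 = (120, -225, -1.71), Δ to W3 = (60, -230, -1.82).
∂h/∂x = +0.001149, ∂h/∂y = +0.008213 (det = -14100).
h(-60, 55) = 369.24 + (+0.001149)·(-220) + (+0.008213)·(-250) = 369.24 -0.253 -2.053 = 366.934 m.

366.9 m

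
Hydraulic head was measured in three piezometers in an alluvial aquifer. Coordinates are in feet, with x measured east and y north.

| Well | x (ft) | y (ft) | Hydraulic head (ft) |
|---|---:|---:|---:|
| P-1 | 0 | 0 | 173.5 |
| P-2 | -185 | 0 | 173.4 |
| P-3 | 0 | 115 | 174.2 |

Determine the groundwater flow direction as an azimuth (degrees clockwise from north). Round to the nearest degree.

∂h/∂x = (173.4 − 173.5) / (-185 − 0) = +0.0005405
∂h/∂y = (174.2 − 173.5) / (115 − 0) = +0.006087
Flow direction (−∇h) has components (-0.0005405 E, -0.006087 N).
Azimuth = atan2(E, N) = atan2(-0.0005405, -0.006087) = 185.1° ≈ 185°.

185°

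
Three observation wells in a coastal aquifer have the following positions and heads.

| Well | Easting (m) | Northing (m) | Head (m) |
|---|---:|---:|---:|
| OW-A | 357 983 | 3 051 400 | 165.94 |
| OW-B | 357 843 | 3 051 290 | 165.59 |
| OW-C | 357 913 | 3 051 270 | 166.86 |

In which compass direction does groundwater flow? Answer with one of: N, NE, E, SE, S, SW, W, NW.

NW

Taking OW-A as reference: OW-B−OW-A = (-140, -110, -0.35); OW-C−OW-A = (-70, -130, +0.92).
Determinant of the coordinate differences = (-140)·(-130) − (-70)·(-110) = 10500.
∂h/∂x = [(-0.35)·(-130) − (+0.92)·(-110)] / 10500 = +0.01397
∂h/∂y = [(-140)·(+0.92) − (-70)·(-0.35)] / 10500 = -0.01460
Flow = −∇h = (-0.01397 east, +0.01460 north), which points northwest.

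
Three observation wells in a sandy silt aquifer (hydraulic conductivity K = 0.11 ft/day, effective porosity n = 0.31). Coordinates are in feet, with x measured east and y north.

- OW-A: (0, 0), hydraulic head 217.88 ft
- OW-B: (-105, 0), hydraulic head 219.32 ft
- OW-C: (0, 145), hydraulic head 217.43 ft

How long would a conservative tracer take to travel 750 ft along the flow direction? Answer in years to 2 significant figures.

∂h/∂x = (219.32 − 217.88) / (-105 − 0) = -0.01371
∂h/∂y = (217.43 − 217.88) / (145 − 0) = -0.003103
|∇h| = √(-0.01371² + -0.003103²) = 0.01406
Seepage velocity v = K·i/n = 0.11 × 0.01406 / 0.31 = 0.004989 ft/day.
t = 750 / 0.004989 = 1.503e+05 days = 411 years.

410 years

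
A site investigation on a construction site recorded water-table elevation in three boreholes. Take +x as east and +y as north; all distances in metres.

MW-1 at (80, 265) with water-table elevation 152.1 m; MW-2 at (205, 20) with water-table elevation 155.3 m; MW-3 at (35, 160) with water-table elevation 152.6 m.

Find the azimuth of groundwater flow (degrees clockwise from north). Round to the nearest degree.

314°

With h = a·x + b·y + c and MW-1 as origin, the differences give:
  125·a + (-245)·b = +3.2
  (-45)·a + (-105)·b = +0.5
Eliminate b (×(-105) and ×(-245), subtract): -24150·a = -213.50 → a = ∂h/∂x = +0.008841
Back-substitute: b = ∂h/∂y = -0.008551.
Flow direction (−∇h) has components (-0.008841 E, +0.008551 N).
Azimuth = atan2(E, N) = atan2(-0.008841, +0.008551) = 314.0° ≈ 314°.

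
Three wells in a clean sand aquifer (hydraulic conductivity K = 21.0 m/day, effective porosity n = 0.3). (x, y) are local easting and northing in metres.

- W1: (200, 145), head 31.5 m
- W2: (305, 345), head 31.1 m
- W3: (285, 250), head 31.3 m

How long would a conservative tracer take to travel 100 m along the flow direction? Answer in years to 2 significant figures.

1.8 years

Differences from W1: to W2 (Δx, Δy, Δh) = (105, 200, -0.4); to W3 = (85, 105, -0.2).
Solve a·Δx + b·Δy = Δh: det = 105·105 − 85·200 = -5975.
∂h/∂x = [(-0.4)·105 − (-0.2)·200] / -5975 = +0.0003347
∂h/∂y = [105·(-0.2) − 85·(-0.4)] / -5975 = -0.002176
|∇h| = √(0.0003347² + -0.002176²) = 0.002202
Seepage velocity v = K·i/n = 21.0 × 0.002202 / 0.3 = 0.1541 m/day.
t = 100 / 0.1541 = 648.9 days = 1.78 years.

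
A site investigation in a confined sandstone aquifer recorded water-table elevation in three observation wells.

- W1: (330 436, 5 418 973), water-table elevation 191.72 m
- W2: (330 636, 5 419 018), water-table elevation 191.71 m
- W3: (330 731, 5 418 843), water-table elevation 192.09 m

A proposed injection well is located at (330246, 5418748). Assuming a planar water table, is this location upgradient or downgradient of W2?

Differences from W1: to W2 (Δx, Δy, Δh) = (200, 45, -0.01); to W3 = (295, -130, +0.37).
Solve a·Δx + b·Δy = Δh: det = 200·(-130) − 295·45 = -39275.
∂h/∂x = [(-0.01)·(-130) − (+0.37)·45] / -39275 = +0.0003908
∂h/∂y = [200·(+0.37) − 295·(-0.01)] / -39275 = -0.001959
Head at (330246, 5418748) = 191.72 + (+0.0003908)·(-190) + (-0.001959)·(-225) = 192.09 m.
That is higher than the 191.71 m at W2, so the point is upgradient.

upgradient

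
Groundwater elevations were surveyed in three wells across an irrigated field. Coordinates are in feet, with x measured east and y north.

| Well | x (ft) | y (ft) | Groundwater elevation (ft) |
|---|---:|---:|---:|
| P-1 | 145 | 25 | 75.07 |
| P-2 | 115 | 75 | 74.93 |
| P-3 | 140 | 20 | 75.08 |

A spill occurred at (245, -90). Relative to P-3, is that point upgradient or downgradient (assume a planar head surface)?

upgradient

Taking P-1 as reference: P-2−P-1 = (-30, 50, -0.14); P-3−P-1 = (-5, -5, +0.01).
Solve a·Δx + b·Δy = Δh: det = (-30)·(-5) − (-5)·50 = 400.
∂h/∂x = [(-0.14)·(-5) − (+0.01)·50] / 400 = +0.0005000
∂h/∂y = [(-30)·(+0.01) − (-5)·(-0.14)] / 400 = -0.002500
Head at (245, -90) = 75.07 + (+0.0005000)·(100) + (-0.002500)·(-115) = 75.41 ft.
That is higher than the 75.08 ft at P-3, so the point is upgradient.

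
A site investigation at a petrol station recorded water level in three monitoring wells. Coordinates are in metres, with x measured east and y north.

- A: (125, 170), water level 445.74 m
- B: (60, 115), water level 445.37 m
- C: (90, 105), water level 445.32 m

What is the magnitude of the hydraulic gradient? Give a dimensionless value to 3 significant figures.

0.00625

Differences from A: to B (Δx, Δy, Δh) = (-65, -55, -0.37); to C = (-35, -65, -0.42).
Solve a·Δx + b·Δy = Δh: det = (-65)·(-65) − (-35)·(-55) = 2300.
∂h/∂x = [(-0.37)·(-65) − (-0.42)·(-55)] / 2300 = +0.0004130
∂h/∂y = [(-65)·(-0.42) − (-35)·(-0.37)] / 2300 = +0.006239
|∇h| = √(0.0004130² + 0.006239²) = 0.006253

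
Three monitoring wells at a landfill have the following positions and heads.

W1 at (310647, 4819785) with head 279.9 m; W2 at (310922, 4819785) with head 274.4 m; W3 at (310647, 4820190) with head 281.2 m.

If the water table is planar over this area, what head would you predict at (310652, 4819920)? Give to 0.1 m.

∂h/∂x = (274.4 − 279.9) / (310922 − 310647) = -0.02000
∂h/∂y = (281.2 − 279.9) / (4820190 − 4819785) = +0.003210
h(310652, 4819920) = 279.9 + (-0.02000)·(5) + (+0.003210)·(135) = 279.9 -0.100 +0.433 = 280.233 m.

280.2 m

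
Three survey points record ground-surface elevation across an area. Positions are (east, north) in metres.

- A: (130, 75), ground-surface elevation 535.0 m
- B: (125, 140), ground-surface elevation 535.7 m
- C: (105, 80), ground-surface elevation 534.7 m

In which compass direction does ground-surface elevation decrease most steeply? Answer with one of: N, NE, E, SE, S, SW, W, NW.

With z = a·x + b·y + c and A as origin, the differences give:
  (-5)·a + 65·b = +0.7
  (-25)·a + 5·b = -0.3
Eliminate b (×5 and ×65, subtract): 1600·a = 23.00 → a = ∂z/∂x = +0.01437
Back-substitute: b = ∂z/∂y = +0.01188.
Steepest decrease is along −∇f = (-0.01437 E, -0.01188 N) → southwest.

SW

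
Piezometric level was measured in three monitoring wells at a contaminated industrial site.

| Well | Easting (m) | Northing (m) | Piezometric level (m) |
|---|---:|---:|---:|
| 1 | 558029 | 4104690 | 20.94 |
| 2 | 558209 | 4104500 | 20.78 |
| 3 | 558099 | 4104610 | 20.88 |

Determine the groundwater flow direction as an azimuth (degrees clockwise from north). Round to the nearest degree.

Taking 1 as reference: 2−1 = (180, -190, -0.16); 3−1 = (70, -80, -0.06).
Determinant of the coordinate differences = 180·(-80) − 70·(-190) = -1100.
∂h/∂x = [(-0.16)·(-80) − (-0.06)·(-190)] / -1100 = -0.001273
∂h/∂y = [180·(-0.06) − 70·(-0.16)] / -1100 = -0.0003636
Flow direction (−∇h) has components (+0.001273 E, +0.0003636 N).
Azimuth = atan2(E, N) = atan2(+0.001273, +0.0003636) = 74.1° ≈ 074°.

074°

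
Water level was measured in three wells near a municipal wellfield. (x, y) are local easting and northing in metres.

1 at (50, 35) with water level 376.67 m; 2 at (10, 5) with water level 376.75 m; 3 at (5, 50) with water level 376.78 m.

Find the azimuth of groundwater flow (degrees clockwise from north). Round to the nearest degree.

100°

With h = a·x + b·y + c and 1 as origin, the differences give:
  (-40)·a + (-30)·b = +0.08
  (-45)·a + 15·b = +0.11
Eliminate b (×15 and ×(-30), subtract): -1950·a = 4.500 → a = ∂h/∂x = -0.002308
Back-substitute: b = ∂h/∂y = +0.0004103.
Flow direction (−∇h) has components (+0.002308 E, -0.0004103 N).
Azimuth = atan2(E, N) = atan2(+0.002308, -0.0004103) = 100.1° ≈ 100°.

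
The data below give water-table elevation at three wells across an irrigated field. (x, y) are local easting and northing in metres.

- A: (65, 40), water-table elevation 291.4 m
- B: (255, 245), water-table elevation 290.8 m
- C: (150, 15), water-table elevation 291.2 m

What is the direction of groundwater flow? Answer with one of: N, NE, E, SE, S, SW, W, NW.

E

With h = a·x + b·y + c and A as origin, the differences give:
  190·a + 205·b = -0.6
  85·a + (-25)·b = -0.2
Eliminate b (×(-25) and ×205, subtract): -22175·a = 56.00 → a = ∂h/∂x = -0.002525
Back-substitute: b = ∂h/∂y = -0.0005862.
Flow = −∇h = (+0.002525 east, +0.0005862 north), which points east.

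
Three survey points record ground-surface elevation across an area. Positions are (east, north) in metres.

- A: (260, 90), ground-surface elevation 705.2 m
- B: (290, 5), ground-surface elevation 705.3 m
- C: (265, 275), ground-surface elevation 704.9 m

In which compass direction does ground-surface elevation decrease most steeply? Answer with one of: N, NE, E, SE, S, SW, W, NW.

NE

With z = a·x + b·y + c and A as origin, the differences give:
  30·a + (-85)·b = +0.1
  5·a + 185·b = -0.3
Eliminate b (×185 and ×(-85), subtract): 5975·a = -7.00 → a = ∂z/∂x = -0.001172
Back-substitute: b = ∂z/∂y = -0.001590.
Steepest decrease is along −∇f = (+0.001172 E, +0.001590 N) → northeast.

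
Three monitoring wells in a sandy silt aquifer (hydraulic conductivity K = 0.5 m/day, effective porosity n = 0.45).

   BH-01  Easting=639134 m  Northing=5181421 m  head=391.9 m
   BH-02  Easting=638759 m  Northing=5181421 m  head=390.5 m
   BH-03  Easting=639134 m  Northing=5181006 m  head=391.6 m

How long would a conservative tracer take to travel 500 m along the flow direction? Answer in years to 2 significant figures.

320 years

∂h/∂x = (390.5 − 391.9) / (638759 − 639134) = +0.003733
∂h/∂y = (391.6 − 391.9) / (5181006 − 5181421) = +0.0007229
|∇h| = √(0.003733² + 0.0007229²) = 0.003802
Seepage velocity v = K·i/n = 0.5 × 0.003802 / 0.45 = 0.004224 m/day.
t = 500 / 0.004224 = 1.184e+05 days = 324 years.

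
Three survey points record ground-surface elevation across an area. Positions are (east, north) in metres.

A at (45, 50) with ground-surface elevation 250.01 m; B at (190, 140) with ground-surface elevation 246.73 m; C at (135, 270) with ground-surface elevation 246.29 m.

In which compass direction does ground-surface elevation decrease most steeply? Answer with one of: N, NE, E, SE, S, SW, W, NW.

Differences from A: to B (Δx, Δy, Δh) = (145, 90, -3.28); to C = (90, 220, -3.72).
Determinant of the coordinate differences = 145·220 − 90·90 = 23800.
∂z/∂x = [(-3.28)·220 − (-3.72)·90] / 23800 = -0.01625
∂z/∂y = [145·(-3.72) − 90·(-3.28)] / 23800 = -0.01026
Steepest decrease is along −∇f = (+0.01625 E, +0.01026 N) → northeast.

NE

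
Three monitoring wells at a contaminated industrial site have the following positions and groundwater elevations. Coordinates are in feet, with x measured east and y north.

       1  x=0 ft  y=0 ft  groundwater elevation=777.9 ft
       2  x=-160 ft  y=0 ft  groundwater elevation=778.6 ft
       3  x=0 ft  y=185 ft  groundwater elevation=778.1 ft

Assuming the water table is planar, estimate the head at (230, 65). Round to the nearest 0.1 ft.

∂h/∂x = (778.6 − 777.9) / (-160 − 0) = -0.004375
∂h/∂y = (778.1 − 777.9) / (185 − 0) = +0.001081
h(230, 65) = 777.9 + (-0.004375)·(230) + (+0.001081)·(65) = 777.9 -1.006 +0.070 = 776.964 ft.

777.0 ft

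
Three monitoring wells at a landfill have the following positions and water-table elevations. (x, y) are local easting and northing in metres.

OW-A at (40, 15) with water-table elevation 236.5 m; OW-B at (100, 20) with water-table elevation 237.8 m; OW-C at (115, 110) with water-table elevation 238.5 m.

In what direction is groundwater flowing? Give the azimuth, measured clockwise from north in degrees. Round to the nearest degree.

259°

Taking OW-A as reference: OW-B−OW-A = (60, 5, +1.3); OW-C−OW-A = (75, 95, +2.0).
Solve a·Δx + b·Δy = Δh: det = 60·95 − 75·5 = 5325.
∂h/∂x = [(+1.3)·95 − (+2.0)·5] / 5325 = +0.02131
∂h/∂y = [60·(+2.0) − 75·(+1.3)] / 5325 = +0.004225
Flow direction (−∇h) has components (-0.02131 E, -0.004225 N).
Azimuth = atan2(E, N) = atan2(-0.02131, -0.004225) = 258.8° ≈ 259°.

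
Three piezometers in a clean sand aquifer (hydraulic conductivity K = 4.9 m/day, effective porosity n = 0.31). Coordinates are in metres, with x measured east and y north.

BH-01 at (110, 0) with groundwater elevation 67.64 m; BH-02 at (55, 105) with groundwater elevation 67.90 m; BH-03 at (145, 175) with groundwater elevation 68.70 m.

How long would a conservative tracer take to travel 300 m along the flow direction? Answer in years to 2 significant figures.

Taking BH-01 as reference: BH-02−BH-01 = (-55, 105, +0.26); BH-03−BH-01 = (35, 175, +1.06).
Solve a·Δx + b·Δy = Δh: det = (-55)·175 − 35·105 = -13300.
∂h/∂x = [(+0.26)·175 − (+1.06)·105] / -13300 = +0.004947
∂h/∂y = [(-55)·(+1.06) − 35·(+0.26)] / -13300 = +0.005068
|∇h| = √(0.004947² + 0.005068²) = 0.007082
Seepage velocity v = K·i/n = 4.9 × 0.007082 / 0.31 = 0.1119 m/day.
t = 300 / 0.1119 = 2681 days = 7.34 years.

7.3 years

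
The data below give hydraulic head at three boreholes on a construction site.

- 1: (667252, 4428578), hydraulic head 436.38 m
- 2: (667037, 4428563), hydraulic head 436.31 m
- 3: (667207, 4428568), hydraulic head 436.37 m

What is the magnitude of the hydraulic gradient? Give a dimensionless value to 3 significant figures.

0.000774

Differences from 1: to 2 (Δx, Δy, Δh) = (-215, -15, -0.07); to 3 = (-45, -10, -0.01).
Determinant of the coordinate differences = (-215)·(-10) − (-45)·(-15) = 1475.
∂h/∂x = [(-0.07)·(-10) − (-0.01)·(-15)] / 1475 = +0.0003729
∂h/∂y = [(-215)·(-0.01) − (-45)·(-0.07)] / 1475 = -0.0006780
|∇h| = √(0.0003729² + -0.0006780²) = 0.0007738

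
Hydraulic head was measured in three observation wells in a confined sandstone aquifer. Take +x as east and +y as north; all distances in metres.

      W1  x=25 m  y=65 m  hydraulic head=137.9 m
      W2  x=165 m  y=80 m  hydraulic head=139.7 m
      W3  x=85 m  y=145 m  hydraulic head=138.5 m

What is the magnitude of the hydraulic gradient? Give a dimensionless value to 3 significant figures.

Taking W1 as reference: W2−W1 = (140, 15, +1.8); W3−W1 = (60, 80, +0.6).
Determinant of the coordinate differences = 140·80 − 60·15 = 10300.
∂h/∂x = [(+1.8)·80 − (+0.6)·15] / 10300 = +0.01311
∂h/∂y = [140·(+0.6) − 60·(+1.8)] / 10300 = -0.002330
|∇h| = √(0.01311² + -0.002330²) = 0.01332

0.0133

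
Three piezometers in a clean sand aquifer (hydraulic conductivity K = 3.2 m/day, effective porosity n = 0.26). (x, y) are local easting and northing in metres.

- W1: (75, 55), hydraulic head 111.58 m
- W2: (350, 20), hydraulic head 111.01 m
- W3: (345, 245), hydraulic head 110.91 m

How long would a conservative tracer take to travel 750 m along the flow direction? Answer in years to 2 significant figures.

Differences from W1: to W2 (Δx, Δy, Δh) = (275, -35, -0.57); to W3 = (270, 190, -0.67).
Determinant of the coordinate differences = 275·190 − 270·(-35) = 61700.
∂h/∂x = [(-0.57)·190 − (-0.67)·(-35)] / 61700 = -0.002135
∂h/∂y = [275·(-0.67) − 270·(-0.57)] / 61700 = -0.0004919
|∇h| = √(-0.002135² + -0.0004919²) = 0.002191
Seepage velocity v = K·i/n = 3.2 × 0.002191 / 0.26 = 0.02697 m/day.
t = 750 / 0.02697 = 2.781e+04 days = 76.1 years.

76 years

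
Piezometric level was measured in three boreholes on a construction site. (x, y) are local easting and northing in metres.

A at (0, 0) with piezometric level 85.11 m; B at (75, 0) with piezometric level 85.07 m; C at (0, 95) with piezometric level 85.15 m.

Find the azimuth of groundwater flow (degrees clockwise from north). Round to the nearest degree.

128°

∂h/∂x = (85.07 − 85.11) / (75 − 0) = -0.0005333
∂h/∂y = (85.15 − 85.11) / (95 − 0) = +0.0004211
Flow direction (−∇h) has components (+0.0005333 E, -0.0004211 N).
Azimuth = atan2(E, N) = atan2(+0.0005333, -0.0004211) = 128.3° ≈ 128°.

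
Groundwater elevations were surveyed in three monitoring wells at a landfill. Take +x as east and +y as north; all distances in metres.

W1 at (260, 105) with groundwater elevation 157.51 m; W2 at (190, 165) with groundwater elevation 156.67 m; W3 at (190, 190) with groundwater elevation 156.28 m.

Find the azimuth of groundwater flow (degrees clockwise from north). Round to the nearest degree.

Differences from W1: to W2 (Δx, Δy, Δh) = (-70, 60, -0.84); to W3 = (-70, 85, -1.23).
Determinant of the coordinate differences = (-70)·85 − (-70)·60 = -1750.
∂h/∂x = [(-0.84)·85 − (-1.23)·60] / -1750 = -0.001371
∂h/∂y = [(-70)·(-1.23) − (-70)·(-0.84)] / -1750 = -0.01560
Flow direction (−∇h) has components (+0.001371 E, +0.01560 N).
Azimuth = atan2(E, N) = atan2(+0.001371, +0.01560) = 5.0° ≈ 005°.

005°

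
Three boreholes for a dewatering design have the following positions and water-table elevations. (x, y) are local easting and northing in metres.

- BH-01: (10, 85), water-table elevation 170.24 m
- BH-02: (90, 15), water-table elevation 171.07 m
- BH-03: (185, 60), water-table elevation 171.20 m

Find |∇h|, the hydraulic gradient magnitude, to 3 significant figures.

With h = a·x + b·y + c and BH-01 as origin, the differences give:
  80·a + (-70)·b = +0.83
  175·a + (-25)·b = +0.96
Eliminate b (×(-25) and ×(-70), subtract): 10250·a = 46.450 → a = ∂h/∂x = +0.004532
Back-substitute: b = ∂h/∂y = -0.006678.
|∇h| = √(0.004532² + -0.006678²) = 0.008071

0.00807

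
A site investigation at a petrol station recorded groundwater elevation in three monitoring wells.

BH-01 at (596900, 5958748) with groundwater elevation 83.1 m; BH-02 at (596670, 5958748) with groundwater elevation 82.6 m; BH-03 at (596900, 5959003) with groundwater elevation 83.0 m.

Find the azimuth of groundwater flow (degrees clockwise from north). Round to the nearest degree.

280°

∂h/∂x = (82.6 − 83.1) / (596670 − 596900) = +0.002174
∂h/∂y = (83.0 − 83.1) / (5959003 − 5958748) = -0.0003922
Flow direction (−∇h) has components (-0.002174 E, +0.0003922 N).
Azimuth = atan2(E, N) = atan2(-0.002174, +0.0003922) = 280.2° ≈ 280°.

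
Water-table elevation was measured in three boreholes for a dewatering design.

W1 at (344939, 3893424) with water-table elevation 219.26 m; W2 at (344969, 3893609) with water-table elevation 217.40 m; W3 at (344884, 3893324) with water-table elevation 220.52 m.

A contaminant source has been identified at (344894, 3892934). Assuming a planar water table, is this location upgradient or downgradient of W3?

upgradient

Differences from W1: to W2 (Δx, Δy, Δh) = (30, 185, -1.86); to W3 = (-55, -100, +1.26).
Determinant of the coordinate differences = 30·(-100) − (-55)·185 = 7175.
∂h/∂x = [(-1.86)·(-100) − (+1.26)·185] / 7175 = -0.006564
∂h/∂y = [30·(+1.26) − (-55)·(-1.86)] / 7175 = -0.008990
Head at (344894, 3892934) = 219.26 + (-0.006564)·(-45) + (-0.008990)·(-490) = 223.96 m.
That is higher than the 220.52 m at W3, so the point is upgradient.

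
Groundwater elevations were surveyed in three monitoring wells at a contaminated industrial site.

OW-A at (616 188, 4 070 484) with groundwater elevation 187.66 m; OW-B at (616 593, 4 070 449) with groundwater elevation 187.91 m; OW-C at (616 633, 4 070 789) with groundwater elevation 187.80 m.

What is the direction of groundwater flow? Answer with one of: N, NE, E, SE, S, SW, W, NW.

NW

Taking OW-A as reference: OW-B−OW-A = (405, -35, +0.25); OW-C−OW-A = (445, 305, +0.14).
Solve a·Δx + b·Δy = Δh: det = 405·305 − 445·(-35) = 139100.
∂h/∂x = [(+0.25)·305 − (+0.14)·(-35)] / 139100 = +0.0005834
∂h/∂y = [405·(+0.14) − 445·(+0.25)] / 139100 = -0.0003922
Flow = −∇h = (-0.0005834 east, +0.0003922 north), which points northwest.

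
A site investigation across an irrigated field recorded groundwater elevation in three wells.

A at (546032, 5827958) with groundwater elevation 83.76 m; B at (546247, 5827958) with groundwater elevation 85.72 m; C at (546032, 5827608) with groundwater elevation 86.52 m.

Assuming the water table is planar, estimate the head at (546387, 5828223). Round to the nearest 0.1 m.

∂h/∂x = (85.72 − 83.76) / (546247 − 546032) = +0.009116
∂h/∂y = (86.52 − 83.76) / (5827608 − 5827958) = -0.007886
h(546387, 5828223) = 83.76 + (+0.009116)·(355) + (-0.007886)·(265) = 83.76 +3.236 -2.090 = 84.907 m.

84.9 m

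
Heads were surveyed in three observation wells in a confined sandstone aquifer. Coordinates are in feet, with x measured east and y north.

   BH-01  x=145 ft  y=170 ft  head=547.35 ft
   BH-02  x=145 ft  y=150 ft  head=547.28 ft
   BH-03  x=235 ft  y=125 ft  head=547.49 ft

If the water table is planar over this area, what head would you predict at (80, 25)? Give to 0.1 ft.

546.6 ft

Taking BH-01 as reference: BH-02−BH-01 = (0, -20, -0.07); BH-03−BH-01 = (90, -45, +0.14).
Determinant of the coordinate differences = 0·(-45) − 90·(-20) = 1800.
∂h/∂x = [(-0.07)·(-45) − (+0.14)·(-20)] / 1800 = +0.003306
∂h/∂y = [0·(+0.14) − 90·(-0.07)] / 1800 = +0.003500
h(80, 25) = 547.35 + (+0.003306)·(-65) + (+0.003500)·(-145) = 547.35 -0.215 -0.508 = 546.628 ft.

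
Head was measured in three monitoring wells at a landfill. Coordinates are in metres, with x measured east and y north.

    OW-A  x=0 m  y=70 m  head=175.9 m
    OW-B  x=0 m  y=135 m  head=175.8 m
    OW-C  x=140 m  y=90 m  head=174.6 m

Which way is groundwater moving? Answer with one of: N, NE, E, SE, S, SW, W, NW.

Differences from OW-A: to OW-B (Δx, Δy, Δh) = (0, 65, -0.1); to OW-C = (140, 20, -1.3).
Determinant of the coordinate differences = 0·20 − 140·65 = -9100.
∂h/∂x = [(-0.1)·20 − (-1.3)·65] / -9100 = -0.009066
∂h/∂y = [0·(-1.3) − 140·(-0.1)] / -9100 = -0.001538
Flow = −∇h = (+0.009066 east, +0.001538 north), which points east.

E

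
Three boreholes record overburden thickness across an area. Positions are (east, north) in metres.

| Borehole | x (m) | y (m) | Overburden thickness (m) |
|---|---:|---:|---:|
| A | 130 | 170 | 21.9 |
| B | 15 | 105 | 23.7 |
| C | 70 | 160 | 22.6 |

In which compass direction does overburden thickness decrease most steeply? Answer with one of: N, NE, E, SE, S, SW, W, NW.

NE

With d = a·x + b·y + c and A as origin, the differences give:
  (-115)·a + (-65)·b = +1.8
  (-60)·a + (-10)·b = +0.7
Eliminate b (×(-10) and ×(-65), subtract): -2750·a = 27.50 → a = ∂d/∂x = -0.01000
Back-substitute: b = ∂d/∂y = -0.010000.
Steepest decrease is along −∇f = (+0.01000 E, +0.010000 N) → northeast.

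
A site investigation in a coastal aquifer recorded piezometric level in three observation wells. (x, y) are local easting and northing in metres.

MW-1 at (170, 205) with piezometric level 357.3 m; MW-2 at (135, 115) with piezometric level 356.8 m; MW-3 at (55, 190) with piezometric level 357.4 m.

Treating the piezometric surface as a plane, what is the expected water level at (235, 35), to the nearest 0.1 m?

Differences from MW-1: to MW-2 (Δx, Δy, Δh) = (-35, -90, -0.5); to MW-3 = (-115, -15, +0.1).
Solve a·Δx + b·Δy = Δh: det = (-35)·(-15) − (-115)·(-90) = -9825.
∂h/∂x = [(-0.5)·(-15) − (+0.1)·(-90)] / -9825 = -0.001679
∂h/∂y = [(-35)·(+0.1) − (-115)·(-0.5)] / -9825 = +0.006209
h(235, 35) = 357.3 + (-0.001679)·(65) + (+0.006209)·(-170) = 357.3 -0.109 -1.055 = 356.135 m.

356.1 m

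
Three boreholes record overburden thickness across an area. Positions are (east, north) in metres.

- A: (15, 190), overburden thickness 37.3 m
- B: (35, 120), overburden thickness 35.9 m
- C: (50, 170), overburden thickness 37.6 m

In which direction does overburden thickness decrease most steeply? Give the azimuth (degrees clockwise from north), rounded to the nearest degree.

222°

Taking A as reference: B−A = (20, -70, -1.4); C−A = (35, -20, +0.3).
Solve a·Δx + b·Δy = Δd: det = 20·(-20) − 35·(-70) = 2050.
∂d/∂x = [(-1.4)·(-20) − (+0.3)·(-70)] / 2050 = +0.02390
∂d/∂y = [20·(+0.3) − 35·(-1.4)] / 2050 = +0.02683
Steepest decrease is along −∇f: components (-0.02390 E, -0.02683 N).
Azimuth = atan2(-0.02390, -0.02683) = 221.7° ≈ 222°.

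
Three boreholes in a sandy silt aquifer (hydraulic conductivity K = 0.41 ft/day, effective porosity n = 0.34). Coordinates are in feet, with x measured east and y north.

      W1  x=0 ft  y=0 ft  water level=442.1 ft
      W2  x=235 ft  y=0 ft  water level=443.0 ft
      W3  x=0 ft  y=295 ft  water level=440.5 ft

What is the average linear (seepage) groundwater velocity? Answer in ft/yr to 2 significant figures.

2.9 ft/yr

∂h/∂x = (443.0 − 442.1) / (235 − 0) = +0.003830
∂h/∂y = (440.5 − 442.1) / (295 − 0) = -0.005424
|∇h| = √(0.003830² + -0.005424²) = 0.00664
Seepage velocity v = K·i/n = 0.41 × 0.00664 / 0.34 = 0.008007 ft/day = 2.925 ft/yr.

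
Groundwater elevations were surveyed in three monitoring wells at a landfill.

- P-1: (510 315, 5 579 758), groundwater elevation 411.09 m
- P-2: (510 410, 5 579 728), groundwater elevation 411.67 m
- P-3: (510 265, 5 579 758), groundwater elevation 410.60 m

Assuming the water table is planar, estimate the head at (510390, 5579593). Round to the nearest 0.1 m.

409.9 m

Three-point gradient (reference P-1): Δ to P-2 = (95, -30, +0.58), Δ to P-3 = (-50, 0, -0.49).
∂h/∂x = +0.009800, ∂h/∂y = +0.01170 (det = -1500).
h(510390, 5579593) = 411.09 + (+0.009800)·(75) + (+0.01170)·(-165) = 411.09 +0.735 -1.930 = 409.895 m.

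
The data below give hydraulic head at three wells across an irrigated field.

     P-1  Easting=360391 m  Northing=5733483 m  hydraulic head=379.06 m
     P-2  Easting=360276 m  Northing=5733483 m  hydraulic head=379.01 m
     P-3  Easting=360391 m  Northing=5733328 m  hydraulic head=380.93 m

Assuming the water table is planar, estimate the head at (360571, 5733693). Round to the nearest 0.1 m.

376.6 m

∂h/∂x = (379.01 − 379.06) / (360276 − 360391) = +0.0004348
∂h/∂y = (380.93 − 379.06) / (5733328 − 5733483) = -0.01206
h(360571, 5733693) = 379.06 + (+0.0004348)·(180) + (-0.01206)·(210) = 379.06 +0.078 -2.534 = 376.605 m.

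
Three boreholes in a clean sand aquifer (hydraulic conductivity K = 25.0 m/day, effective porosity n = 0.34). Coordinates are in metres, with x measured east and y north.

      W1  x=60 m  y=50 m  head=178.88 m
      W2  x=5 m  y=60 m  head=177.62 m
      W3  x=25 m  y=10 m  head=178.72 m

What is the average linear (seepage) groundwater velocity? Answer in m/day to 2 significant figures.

1.8 m/day

Three-point gradient (reference W1): Δ to W2 = (-55, 10, -1.26), Δ to W3 = (-35, -40, -0.16).
∂h/∂x = +0.02039, ∂h/∂y = -0.01384 (det = 2550).
|∇h| = √(0.02039² + -0.01384²) = 0.02464
Seepage velocity v = K·i/n = 25.0 × 0.02464 / 0.34 = 1.812 m/day.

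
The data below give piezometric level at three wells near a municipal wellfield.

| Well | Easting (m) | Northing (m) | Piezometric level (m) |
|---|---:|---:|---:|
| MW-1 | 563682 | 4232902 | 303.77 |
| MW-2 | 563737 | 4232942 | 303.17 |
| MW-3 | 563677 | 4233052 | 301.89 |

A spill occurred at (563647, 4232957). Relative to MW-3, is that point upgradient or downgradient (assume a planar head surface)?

With h = a·x + b·y + c and MW-1 as origin, the differences give:
  55·a + 40·b = -0.60
  (-5)·a + 150·b = -1.88
Eliminate b (×150 and ×40, subtract): 8450·a = -14.800 → a = ∂h/∂x = -0.001751
Back-substitute: b = ∂h/∂y = -0.01259.
Head at (563647, 4232957) = 303.77 + (-0.001751)·(-35) + (-0.01259)·(55) = 303.14 m.
That is higher than the 301.89 m at MW-3, so the point is upgradient.

upgradient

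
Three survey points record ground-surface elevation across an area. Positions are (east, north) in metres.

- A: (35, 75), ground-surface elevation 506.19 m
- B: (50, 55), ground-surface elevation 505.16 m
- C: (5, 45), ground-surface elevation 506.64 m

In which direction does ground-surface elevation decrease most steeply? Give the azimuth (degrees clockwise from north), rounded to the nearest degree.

121°

Differences from A: to B (Δx, Δy, Δh) = (15, -20, -1.03); to C = (-30, -30, +0.45).
Solve a·Δx + b·Δy = Δz: det = 15·(-30) − (-30)·(-20) = -1050.
∂z/∂x = [(-1.03)·(-30) − (+0.45)·(-20)] / -1050 = -0.03800
∂z/∂y = [15·(+0.45) − (-30)·(-1.03)] / -1050 = +0.02300
Steepest decrease is along −∇f: components (+0.03800 E, -0.02300 N).
Azimuth = atan2(+0.03800, -0.02300) = 121.2° ≈ 121°.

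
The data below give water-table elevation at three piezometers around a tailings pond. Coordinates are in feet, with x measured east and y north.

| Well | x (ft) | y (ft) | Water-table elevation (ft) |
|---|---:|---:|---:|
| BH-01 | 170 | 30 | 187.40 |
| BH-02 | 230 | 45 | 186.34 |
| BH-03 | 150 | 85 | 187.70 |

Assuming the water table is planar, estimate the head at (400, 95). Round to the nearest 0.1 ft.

With h = a·x + b·y + c and BH-01 as origin, the differences give:
  60·a + 15·b = -1.06
  (-20)·a + 55·b = +0.30
Eliminate b (×55 and ×15, subtract): 3600·a = -62.800 → a = ∂h/∂x = -0.01744
Back-substitute: b = ∂h/∂y = -0.0008889.
h(400, 95) = 187.40 + (-0.01744)·(230) + (-0.0008889)·(65) = 187.40 -4.012 -0.058 = 183.330 ft.

183.3 ft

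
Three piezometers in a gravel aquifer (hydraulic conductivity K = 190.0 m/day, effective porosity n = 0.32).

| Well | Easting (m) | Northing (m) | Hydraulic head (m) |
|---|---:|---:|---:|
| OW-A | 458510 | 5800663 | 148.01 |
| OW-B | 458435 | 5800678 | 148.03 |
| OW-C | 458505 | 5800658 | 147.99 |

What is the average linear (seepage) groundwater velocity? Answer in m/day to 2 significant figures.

2.1 m/day

Taking OW-A as reference: OW-B−OW-A = (-75, 15, +0.02); OW-C−OW-A = (-5, -5, -0.02).
Solve a·Δx + b·Δy = Δh: det = (-75)·(-5) − (-5)·15 = 450.
∂h/∂x = [(+0.02)·(-5) − (-0.02)·15] / 450 = +0.0004444
∂h/∂y = [(-75)·(-0.02) − (-5)·(+0.02)] / 450 = +0.003556
|∇h| = √(0.0004444² + 0.003556²) = 0.003584
Seepage velocity v = K·i/n = 190.0 × 0.003584 / 0.32 = 2.128 m/day.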